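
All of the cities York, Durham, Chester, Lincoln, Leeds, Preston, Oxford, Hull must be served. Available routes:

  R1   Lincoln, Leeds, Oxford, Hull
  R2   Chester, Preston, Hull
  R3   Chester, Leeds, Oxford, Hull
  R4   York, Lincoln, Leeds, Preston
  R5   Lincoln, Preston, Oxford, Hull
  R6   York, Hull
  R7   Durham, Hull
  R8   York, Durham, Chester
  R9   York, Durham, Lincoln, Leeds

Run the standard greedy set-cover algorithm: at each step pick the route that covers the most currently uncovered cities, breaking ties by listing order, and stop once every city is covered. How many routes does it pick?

3

Pick 1: R1 covers 4 new cities (Lincoln, Leeds, Oxford, Hull).
Pick 2: R8 covers 3 new cities (York, Durham, Chester).
Pick 3: R2 covers 1 new cities (Preston).
Greedy uses 3 routes.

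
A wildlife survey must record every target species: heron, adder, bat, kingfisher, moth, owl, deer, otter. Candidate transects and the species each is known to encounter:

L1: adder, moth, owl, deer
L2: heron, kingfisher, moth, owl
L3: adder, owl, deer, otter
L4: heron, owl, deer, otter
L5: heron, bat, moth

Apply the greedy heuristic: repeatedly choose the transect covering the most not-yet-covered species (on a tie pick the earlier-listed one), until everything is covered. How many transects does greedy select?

Pick 1: L1 covers 4 new species (adder, moth, owl, deer).
Pick 2: L2 covers 2 new species (heron, kingfisher).
Pick 3: L3 covers 1 new species (otter).
Pick 4: L5 covers 1 new species (bat).
Greedy uses 4 transects. (The true minimum is 3.)

4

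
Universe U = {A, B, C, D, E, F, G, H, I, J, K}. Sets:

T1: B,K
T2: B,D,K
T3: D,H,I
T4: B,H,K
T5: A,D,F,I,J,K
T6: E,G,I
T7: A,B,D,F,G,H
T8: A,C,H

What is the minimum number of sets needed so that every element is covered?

4

T1, T5, T6, T8 together cover {A, B, C, D, E, F, G, H, I, J, K} — every element.
No 3 of the 8 sets cover everything (all 56 triples fall short), so 4 is minimum.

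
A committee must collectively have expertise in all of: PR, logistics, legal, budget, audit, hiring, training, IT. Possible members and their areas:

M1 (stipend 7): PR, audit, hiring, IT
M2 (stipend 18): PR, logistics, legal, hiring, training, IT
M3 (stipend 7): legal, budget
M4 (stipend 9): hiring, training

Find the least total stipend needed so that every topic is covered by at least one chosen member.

M1, M2, M3 cover every topic at stipend 7 + 18 + 7 = 32.
Any cover uses at least 3 members; among all covering selections none totals below 32.

32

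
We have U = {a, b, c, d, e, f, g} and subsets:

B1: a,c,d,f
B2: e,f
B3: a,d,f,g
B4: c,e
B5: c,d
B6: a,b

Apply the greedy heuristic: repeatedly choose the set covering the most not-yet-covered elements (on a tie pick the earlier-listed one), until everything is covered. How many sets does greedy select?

Pick 1: B1 covers 4 new elements (a, c, d, f).
Pick 2: B2 covers 1 new elements (e).
Pick 3: B3 covers 1 new elements (g).
Pick 4: B6 covers 1 new elements (b).
Greedy uses 4 sets. (The true minimum is 3.)

4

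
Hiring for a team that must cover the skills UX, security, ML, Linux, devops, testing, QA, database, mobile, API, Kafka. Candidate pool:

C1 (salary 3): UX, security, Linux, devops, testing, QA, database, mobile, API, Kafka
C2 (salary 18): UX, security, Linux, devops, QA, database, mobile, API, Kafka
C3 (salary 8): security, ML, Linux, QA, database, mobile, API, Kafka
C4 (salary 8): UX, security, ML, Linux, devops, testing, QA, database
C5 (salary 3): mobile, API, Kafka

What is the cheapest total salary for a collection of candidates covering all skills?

C1, C3 cover every skill at salary 3 + 8 = 11.
Any cover uses at least 2 candidates; among all covering selections none totals below 11.

11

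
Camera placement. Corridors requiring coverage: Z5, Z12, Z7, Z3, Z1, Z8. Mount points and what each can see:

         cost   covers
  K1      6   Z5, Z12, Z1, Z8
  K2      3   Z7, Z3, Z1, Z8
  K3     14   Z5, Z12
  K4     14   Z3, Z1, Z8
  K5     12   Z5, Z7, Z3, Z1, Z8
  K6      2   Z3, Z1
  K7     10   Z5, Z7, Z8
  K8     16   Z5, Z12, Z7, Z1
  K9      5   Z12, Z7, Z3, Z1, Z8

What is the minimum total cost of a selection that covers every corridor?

9

K1, K2 cover every corridor at cost 6 + 3 = 9.
Any cover uses at least 2 camera mounts; among all covering selections none totals below 9.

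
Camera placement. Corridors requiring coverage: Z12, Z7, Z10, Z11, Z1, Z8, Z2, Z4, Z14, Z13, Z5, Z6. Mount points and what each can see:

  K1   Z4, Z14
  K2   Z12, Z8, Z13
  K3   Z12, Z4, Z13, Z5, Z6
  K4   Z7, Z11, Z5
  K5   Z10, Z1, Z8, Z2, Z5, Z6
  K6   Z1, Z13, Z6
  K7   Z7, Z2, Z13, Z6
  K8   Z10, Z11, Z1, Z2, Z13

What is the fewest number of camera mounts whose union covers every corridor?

K1, K2, K4, K5 together cover {Z12, Z7, Z10, Z11, Z1, Z8, Z2, Z4, Z14, Z13, Z5, Z6} — every corridor.
No 3 of the 8 camera mounts cover everything (all 56 triples fall short), so 4 is minimum.

4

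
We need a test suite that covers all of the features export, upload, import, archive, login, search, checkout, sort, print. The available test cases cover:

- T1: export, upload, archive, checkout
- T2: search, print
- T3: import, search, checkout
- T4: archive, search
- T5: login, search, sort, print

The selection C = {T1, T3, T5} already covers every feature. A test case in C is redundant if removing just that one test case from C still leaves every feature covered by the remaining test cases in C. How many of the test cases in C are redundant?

Drop T1: export, upload, archive uncovered — not redundant.
Drop T3: import uncovered — not redundant.
Drop T5: login, sort, print uncovered — not redundant.
None of the test cases in C is redundant.

0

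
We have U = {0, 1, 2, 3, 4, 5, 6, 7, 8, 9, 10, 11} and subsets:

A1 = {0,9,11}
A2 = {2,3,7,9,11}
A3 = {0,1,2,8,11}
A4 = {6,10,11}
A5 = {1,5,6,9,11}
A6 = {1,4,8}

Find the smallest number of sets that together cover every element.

5

A1, A2, A4, A5, A6 together cover {0, 1, 2, 3, 4, 5, 6, 7, 8, 9, 10, 11} — every element.
No 4 of the 6 sets cover everything (all 15 size-4 selections fall short), so 5 is minimum.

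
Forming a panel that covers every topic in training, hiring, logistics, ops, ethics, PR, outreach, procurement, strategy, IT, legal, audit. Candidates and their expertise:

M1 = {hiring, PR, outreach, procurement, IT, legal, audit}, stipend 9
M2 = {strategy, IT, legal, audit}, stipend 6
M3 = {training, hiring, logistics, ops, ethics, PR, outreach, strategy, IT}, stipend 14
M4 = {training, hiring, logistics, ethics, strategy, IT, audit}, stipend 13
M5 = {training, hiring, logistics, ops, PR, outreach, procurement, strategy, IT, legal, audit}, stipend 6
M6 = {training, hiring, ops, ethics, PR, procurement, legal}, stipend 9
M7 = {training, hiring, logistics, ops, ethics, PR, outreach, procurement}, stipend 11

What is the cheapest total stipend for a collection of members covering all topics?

15

M5, M6 cover every topic at stipend 6 + 9 = 15.
Any cover uses at least 2 members; among all covering selections none totals below 15.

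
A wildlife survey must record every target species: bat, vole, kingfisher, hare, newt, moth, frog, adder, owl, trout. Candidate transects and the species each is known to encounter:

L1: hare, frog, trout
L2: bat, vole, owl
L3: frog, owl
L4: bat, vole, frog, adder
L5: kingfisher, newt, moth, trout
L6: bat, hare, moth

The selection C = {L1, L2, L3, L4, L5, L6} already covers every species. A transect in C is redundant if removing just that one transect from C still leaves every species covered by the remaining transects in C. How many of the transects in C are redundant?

4

Drop L1: the rest still cover every species — redundant.
Drop L2: the rest still cover every species — redundant.
Drop L3: the rest still cover every species — redundant.
Drop L4: adder uncovered — not redundant.
Drop L5: kingfisher, newt uncovered — not redundant.
Drop L6: the rest still cover every species — redundant.
4 redundant: L1, L2, L3, L6.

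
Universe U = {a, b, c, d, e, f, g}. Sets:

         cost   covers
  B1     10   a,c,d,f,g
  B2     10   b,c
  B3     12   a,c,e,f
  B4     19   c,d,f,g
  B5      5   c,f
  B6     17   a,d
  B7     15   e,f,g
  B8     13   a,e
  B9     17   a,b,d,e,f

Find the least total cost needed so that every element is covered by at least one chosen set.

B1, B9 cover every element at cost 10 + 17 = 27.
Any cover uses at least 2 sets; among all covering selections none totals below 27.

27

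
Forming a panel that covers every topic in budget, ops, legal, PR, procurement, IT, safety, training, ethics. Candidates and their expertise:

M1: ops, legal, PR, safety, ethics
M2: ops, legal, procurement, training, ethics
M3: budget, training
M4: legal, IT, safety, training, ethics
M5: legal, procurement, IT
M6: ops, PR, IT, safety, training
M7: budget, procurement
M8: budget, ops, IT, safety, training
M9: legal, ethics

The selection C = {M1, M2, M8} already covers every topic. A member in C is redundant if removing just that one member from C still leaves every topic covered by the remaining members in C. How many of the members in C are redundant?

0

Drop M1: PR uncovered — not redundant.
Drop M2: procurement uncovered — not redundant.
Drop M8: budget, IT uncovered — not redundant.
None of the members in C is redundant.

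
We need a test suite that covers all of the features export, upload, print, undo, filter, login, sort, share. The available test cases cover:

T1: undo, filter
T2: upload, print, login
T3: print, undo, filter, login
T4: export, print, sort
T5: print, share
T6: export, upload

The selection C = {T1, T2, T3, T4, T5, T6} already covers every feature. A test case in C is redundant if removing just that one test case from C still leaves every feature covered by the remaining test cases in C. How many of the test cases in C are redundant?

4

Drop T1: the rest still cover every feature — redundant.
Drop T2: the rest still cover every feature — redundant.
Drop T3: the rest still cover every feature — redundant.
Drop T4: sort uncovered — not redundant.
Drop T5: share uncovered — not redundant.
Drop T6: the rest still cover every feature — redundant.
4 redundant: T1, T2, T3, T6.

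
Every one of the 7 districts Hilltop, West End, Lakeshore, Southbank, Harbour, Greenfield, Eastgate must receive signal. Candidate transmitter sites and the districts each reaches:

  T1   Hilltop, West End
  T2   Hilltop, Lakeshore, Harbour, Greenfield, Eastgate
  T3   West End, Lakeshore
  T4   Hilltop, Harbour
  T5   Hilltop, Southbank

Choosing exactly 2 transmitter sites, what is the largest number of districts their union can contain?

Choosing T1, T2 covers {Hilltop, West End, Lakeshore, Harbour, Greenfield, Eastgate} — 6 districts.
No choice of 2 transmitter sites does better; here Southbank is left uncovered.

6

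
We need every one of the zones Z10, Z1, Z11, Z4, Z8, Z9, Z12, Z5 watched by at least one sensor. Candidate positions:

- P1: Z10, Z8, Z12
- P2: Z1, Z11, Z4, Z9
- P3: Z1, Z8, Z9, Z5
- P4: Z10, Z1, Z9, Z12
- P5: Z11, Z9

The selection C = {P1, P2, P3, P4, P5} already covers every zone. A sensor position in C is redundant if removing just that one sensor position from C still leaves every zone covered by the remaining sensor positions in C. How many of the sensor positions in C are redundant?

3

Drop P1: the rest still cover every zone — redundant.
Drop P2: Z4 uncovered — not redundant.
Drop P3: Z5 uncovered — not redundant.
Drop P4: the rest still cover every zone — redundant.
Drop P5: the rest still cover every zone — redundant.
3 redundant: P1, P4, P5.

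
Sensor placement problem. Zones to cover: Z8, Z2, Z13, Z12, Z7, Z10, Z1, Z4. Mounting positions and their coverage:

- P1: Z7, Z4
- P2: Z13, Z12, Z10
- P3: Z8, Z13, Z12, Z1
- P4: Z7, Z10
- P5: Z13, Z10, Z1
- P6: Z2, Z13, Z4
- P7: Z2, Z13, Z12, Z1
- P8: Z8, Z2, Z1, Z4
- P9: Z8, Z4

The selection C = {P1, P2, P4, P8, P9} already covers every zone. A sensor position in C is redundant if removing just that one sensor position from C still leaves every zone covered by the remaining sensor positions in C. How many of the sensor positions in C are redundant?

3

Drop P1: the rest still cover every zone — redundant.
Drop P2: Z13, Z12 uncovered — not redundant.
Drop P4: the rest still cover every zone — redundant.
Drop P8: Z2, Z1 uncovered — not redundant.
Drop P9: the rest still cover every zone — redundant.
3 redundant: P1, P4, P9.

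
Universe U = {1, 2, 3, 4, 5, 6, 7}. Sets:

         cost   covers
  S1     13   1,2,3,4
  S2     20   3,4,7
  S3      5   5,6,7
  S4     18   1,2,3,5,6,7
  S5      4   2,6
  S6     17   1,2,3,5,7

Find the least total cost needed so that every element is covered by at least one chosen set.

18

S1, S3 cover every element at cost 13 + 5 = 18.
Any cover uses at least 2 sets; among all covering selections none totals below 18.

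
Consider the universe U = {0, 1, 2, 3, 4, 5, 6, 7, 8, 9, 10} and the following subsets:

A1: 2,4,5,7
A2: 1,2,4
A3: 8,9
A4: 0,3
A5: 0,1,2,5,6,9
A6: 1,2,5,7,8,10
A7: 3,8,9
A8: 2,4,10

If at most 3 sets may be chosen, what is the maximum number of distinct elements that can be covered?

10

Choosing A1, A5, A6 covers {0, 1, 2, 4, 5, 6, 7, 8, 9, 10} — 10 elements.
No choice of 3 sets does better; here 3 is left uncovered.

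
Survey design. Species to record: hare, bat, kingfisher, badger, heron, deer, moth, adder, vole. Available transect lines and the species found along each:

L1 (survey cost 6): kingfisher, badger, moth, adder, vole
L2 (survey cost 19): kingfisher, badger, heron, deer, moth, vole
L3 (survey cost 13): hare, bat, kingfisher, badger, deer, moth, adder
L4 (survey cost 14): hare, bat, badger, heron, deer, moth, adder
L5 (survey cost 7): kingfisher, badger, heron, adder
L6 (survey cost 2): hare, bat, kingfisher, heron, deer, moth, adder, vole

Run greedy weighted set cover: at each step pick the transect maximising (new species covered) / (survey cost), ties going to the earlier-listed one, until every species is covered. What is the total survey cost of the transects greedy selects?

Pick 1: L6 adds 8 new (hare, bat, kingfisher, heron, deer, moth, adder, vole) at survey cost 2 (ratio 8/2).
Pick 2: L1 adds 1 new (badger) at survey cost 6 (ratio 1/6).
Greedy total survey cost: 2 + 6 = 8.

8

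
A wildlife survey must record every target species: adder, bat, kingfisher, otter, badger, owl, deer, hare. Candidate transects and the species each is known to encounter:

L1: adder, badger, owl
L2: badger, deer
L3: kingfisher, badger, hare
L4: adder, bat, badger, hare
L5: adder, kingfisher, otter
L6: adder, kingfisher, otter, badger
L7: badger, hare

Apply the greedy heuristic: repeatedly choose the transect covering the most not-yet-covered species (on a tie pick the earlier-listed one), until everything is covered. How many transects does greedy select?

4

Pick 1: L4 covers 4 new species (adder, bat, badger, hare).
Pick 2: L5 covers 2 new species (kingfisher, otter).
Pick 3: L1 covers 1 new species (owl).
Pick 4: L2 covers 1 new species (deer).
Greedy uses 4 transects.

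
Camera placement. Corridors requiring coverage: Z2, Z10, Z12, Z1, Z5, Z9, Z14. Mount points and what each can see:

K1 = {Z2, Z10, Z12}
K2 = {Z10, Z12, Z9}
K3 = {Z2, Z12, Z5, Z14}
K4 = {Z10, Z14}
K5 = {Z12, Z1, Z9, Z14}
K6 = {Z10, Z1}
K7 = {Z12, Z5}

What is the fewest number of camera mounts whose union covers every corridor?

K1, K3, K5 together cover {Z2, Z10, Z12, Z1, Z5, Z9, Z14} — every corridor.
No 2 of the 7 camera mounts cover everything (all 21 pairs fall short), so 3 is minimum.

3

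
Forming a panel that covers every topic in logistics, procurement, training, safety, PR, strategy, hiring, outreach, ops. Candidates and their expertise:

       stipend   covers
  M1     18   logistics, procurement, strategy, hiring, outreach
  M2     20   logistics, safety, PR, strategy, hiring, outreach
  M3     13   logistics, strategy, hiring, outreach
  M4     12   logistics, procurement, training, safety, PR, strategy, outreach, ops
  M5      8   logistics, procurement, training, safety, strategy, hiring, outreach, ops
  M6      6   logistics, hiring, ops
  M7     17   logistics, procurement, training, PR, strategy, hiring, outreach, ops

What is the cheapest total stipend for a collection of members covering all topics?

18

M4, M6 cover every topic at stipend 12 + 6 = 18.
Any cover uses at least 2 members; among all covering selections none totals below 18.
Greedy by coverage-per-stipend would pick M5, M4 for 20 — worse than the optimum 18.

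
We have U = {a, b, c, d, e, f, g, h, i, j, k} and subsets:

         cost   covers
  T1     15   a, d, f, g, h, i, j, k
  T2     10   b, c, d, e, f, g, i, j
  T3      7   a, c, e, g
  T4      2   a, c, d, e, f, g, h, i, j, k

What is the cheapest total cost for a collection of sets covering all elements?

12

T2, T4 cover every element at cost 10 + 2 = 12.
Any cover uses at least 2 sets; among all covering selections none totals below 12.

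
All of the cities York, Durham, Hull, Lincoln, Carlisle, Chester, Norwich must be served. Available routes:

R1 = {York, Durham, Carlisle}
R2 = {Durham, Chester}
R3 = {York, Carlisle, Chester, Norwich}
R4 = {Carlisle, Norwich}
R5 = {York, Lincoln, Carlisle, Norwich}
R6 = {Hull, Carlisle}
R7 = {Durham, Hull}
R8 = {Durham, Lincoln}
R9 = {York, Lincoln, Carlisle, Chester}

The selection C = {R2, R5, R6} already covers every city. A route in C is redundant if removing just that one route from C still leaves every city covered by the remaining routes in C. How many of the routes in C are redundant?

0

Drop R2: Durham, Chester uncovered — not redundant.
Drop R5: York, Lincoln, Norwich uncovered — not redundant.
Drop R6: Hull uncovered — not redundant.
None of the routes in C is redundant.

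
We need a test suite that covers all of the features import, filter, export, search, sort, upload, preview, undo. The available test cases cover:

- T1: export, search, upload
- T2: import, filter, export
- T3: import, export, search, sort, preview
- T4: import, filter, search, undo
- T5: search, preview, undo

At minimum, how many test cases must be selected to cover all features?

3

T1, T3, T4 together cover {import, filter, export, search, sort, upload, preview, undo} — every feature.
No 2 of the 5 test cases cover everything (all 10 pairs fall short), so 3 is minimum.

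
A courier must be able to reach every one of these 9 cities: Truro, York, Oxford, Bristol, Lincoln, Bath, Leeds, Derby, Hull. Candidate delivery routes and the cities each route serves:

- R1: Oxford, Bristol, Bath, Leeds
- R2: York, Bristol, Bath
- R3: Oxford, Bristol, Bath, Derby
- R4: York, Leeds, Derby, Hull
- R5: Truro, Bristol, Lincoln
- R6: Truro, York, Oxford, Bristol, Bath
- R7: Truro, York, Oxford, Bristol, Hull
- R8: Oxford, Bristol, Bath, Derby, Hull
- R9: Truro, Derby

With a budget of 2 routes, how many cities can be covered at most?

8

Choosing R4, R6 covers {Truro, York, Oxford, Bristol, Bath, Leeds, Derby, Hull} — 8 cities.
No choice of 2 routes does better; here Lincoln is left uncovered.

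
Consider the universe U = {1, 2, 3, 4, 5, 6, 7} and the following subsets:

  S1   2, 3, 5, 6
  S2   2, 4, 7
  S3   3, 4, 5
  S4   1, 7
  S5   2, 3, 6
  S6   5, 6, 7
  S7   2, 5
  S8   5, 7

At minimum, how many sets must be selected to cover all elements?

3

S1, S2, S4 together cover {1, 2, 3, 4, 5, 6, 7} — every element.
No 2 of the 8 sets cover everything (all 28 pairs fall short), so 3 is minimum.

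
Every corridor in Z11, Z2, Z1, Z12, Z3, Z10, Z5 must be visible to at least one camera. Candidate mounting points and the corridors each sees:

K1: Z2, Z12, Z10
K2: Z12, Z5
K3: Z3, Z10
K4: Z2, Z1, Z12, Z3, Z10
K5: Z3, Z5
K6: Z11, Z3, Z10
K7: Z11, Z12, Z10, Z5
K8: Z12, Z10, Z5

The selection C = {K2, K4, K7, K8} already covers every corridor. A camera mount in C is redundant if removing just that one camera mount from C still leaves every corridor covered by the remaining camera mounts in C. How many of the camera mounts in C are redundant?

2

Drop K2: the rest still cover every corridor — redundant.
Drop K4: Z2, Z1, Z3 uncovered — not redundant.
Drop K7: Z11 uncovered — not redundant.
Drop K8: the rest still cover every corridor — redundant.
2 redundant: K2, K8.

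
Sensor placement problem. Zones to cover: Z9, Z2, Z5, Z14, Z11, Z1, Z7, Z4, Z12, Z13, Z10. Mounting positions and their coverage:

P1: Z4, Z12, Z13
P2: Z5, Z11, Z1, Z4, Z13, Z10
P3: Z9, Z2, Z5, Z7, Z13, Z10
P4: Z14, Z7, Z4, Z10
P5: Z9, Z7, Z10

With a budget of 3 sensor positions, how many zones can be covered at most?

Choosing P1, P2, P3 covers {Z9, Z2, Z5, Z11, Z1, Z7, Z4, Z12, Z13, Z10} — 10 zones.
No choice of 3 sensor positions does better; here Z14 is left uncovered.

10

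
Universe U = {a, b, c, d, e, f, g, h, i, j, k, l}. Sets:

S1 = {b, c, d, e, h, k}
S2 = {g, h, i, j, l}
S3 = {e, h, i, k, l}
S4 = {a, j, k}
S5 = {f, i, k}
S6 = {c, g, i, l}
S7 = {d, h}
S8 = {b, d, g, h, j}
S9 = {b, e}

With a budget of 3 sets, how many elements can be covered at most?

11

Choosing S1, S2, S4 covers {a, b, c, d, e, g, h, i, j, k, l} — 11 elements.
No choice of 3 sets does better; here f is left uncovered.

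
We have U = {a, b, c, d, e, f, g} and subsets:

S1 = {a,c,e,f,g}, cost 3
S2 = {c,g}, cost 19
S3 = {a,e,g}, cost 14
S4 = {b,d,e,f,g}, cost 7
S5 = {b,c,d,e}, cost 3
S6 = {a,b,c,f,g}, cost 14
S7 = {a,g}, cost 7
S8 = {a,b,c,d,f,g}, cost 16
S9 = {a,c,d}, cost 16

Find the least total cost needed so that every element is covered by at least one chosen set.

S1, S5 cover every element at cost 3 + 3 = 6.
Any cover uses at least 2 sets; among all covering selections none totals below 6.

6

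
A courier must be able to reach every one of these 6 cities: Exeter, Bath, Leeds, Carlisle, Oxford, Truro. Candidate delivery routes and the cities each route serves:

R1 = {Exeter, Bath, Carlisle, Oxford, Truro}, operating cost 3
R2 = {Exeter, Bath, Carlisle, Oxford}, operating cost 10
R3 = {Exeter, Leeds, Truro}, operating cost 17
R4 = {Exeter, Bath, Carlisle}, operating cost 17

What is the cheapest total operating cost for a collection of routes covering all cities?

R1, R3 cover every city at operating cost 3 + 17 = 20.
Any cover uses at least 2 routes; among all covering selections none totals below 20.

20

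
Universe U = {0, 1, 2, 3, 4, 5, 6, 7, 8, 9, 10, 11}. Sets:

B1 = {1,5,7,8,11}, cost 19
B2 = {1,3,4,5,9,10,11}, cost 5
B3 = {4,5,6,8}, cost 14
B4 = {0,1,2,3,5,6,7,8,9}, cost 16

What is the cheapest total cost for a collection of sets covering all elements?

21

B2, B4 cover every element at cost 5 + 16 = 21.
Any cover uses at least 2 sets; among all covering selections none totals below 21.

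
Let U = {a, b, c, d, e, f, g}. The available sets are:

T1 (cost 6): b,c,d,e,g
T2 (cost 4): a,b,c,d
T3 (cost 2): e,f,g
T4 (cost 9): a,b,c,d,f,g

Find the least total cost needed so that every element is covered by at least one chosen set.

6

T2, T3 cover every element at cost 4 + 2 = 6.
Any cover uses at least 2 sets; among all covering selections none totals below 6.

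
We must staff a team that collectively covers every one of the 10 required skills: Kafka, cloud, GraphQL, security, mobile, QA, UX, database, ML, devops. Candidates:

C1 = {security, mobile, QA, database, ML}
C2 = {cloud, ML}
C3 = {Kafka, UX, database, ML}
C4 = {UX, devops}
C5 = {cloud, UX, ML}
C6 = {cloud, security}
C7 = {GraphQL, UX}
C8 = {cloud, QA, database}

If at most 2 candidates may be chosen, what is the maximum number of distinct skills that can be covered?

7

Choosing C1, C3 covers {Kafka, security, mobile, QA, UX, database, ML} — 7 skills.
No choice of 2 candidates does better; here cloud, GraphQL, devops are left uncovered.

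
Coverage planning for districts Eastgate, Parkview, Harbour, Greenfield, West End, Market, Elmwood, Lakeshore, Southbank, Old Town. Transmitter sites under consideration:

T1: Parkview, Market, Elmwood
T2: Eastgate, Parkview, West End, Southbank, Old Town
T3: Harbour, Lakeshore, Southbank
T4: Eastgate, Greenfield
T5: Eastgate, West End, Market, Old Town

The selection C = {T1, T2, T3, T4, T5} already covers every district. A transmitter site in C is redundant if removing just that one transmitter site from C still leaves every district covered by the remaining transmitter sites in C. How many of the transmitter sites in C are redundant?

2

Drop T1: Elmwood uncovered — not redundant.
Drop T2: the rest still cover every district — redundant.
Drop T3: Harbour, Lakeshore uncovered — not redundant.
Drop T4: Greenfield uncovered — not redundant.
Drop T5: the rest still cover every district — redundant.
2 redundant: T2, T5.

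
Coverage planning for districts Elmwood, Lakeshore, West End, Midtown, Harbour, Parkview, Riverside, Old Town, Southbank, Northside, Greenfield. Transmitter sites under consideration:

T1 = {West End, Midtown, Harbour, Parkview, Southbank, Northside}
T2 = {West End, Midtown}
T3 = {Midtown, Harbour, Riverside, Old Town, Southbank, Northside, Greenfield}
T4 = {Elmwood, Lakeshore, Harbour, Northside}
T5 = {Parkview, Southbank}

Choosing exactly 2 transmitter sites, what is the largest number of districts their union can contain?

Choosing T1, T3 covers {West End, Midtown, Harbour, Parkview, Riverside, Old Town, Southbank, Northside, Greenfield} — 9 districts.
No choice of 2 transmitter sites does better; here Elmwood, Lakeshore are left uncovered.

9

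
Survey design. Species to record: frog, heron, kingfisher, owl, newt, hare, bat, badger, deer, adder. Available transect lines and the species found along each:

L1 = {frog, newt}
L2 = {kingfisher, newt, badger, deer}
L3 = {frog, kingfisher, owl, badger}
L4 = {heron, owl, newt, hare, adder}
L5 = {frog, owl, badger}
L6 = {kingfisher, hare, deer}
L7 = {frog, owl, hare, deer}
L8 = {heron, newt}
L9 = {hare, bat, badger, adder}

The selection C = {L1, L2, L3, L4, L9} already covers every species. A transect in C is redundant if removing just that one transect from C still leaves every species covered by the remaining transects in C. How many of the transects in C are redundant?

Drop L1: the rest still cover every species — redundant.
Drop L2: deer uncovered — not redundant.
Drop L3: the rest still cover every species — redundant.
Drop L4: heron uncovered — not redundant.
Drop L9: bat uncovered — not redundant.
2 redundant: L1, L3.

2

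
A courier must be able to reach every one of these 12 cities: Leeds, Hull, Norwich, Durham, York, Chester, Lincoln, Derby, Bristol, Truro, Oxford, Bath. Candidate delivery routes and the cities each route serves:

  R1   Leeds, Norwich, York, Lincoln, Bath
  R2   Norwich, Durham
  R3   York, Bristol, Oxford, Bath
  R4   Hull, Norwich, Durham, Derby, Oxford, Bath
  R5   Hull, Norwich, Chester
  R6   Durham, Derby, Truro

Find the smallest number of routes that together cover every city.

R1, R3, R5, R6 together cover {Leeds, Hull, Norwich, Durham, York, Chester, Lincoln, Derby, Bristol, Truro, Oxford, Bath} — every city.
No 3 of the 6 routes cover everything (all 20 triples fall short), so 4 is minimum.

4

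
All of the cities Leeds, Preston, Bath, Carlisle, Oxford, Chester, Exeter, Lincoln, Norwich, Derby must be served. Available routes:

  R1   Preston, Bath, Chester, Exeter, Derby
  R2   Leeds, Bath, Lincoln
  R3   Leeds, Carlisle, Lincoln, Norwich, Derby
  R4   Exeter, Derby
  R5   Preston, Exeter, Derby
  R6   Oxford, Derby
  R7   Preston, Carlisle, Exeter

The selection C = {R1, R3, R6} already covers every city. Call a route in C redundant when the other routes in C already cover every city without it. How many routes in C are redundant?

0

Drop R1: Preston, Bath, Chester, Exeter uncovered — not redundant.
Drop R3: Leeds, Carlisle, Lincoln, Norwich uncovered — not redundant.
Drop R6: Oxford uncovered — not redundant.
None of the routes in C is redundant.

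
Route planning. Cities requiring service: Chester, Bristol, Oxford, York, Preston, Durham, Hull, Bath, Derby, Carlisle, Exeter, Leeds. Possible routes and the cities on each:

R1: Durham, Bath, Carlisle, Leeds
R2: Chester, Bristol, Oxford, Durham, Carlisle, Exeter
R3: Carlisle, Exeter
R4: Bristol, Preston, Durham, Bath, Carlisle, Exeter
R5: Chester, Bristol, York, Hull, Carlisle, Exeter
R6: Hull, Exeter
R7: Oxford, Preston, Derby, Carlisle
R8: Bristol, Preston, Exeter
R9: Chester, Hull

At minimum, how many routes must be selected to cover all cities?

R1, R5, R7 together cover {Chester, Bristol, Oxford, York, Preston, Durham, Hull, Bath, Derby, Carlisle, Exeter, Leeds} — every city.
No 2 of the 9 routes cover everything (all 36 pairs fall short), so 3 is minimum.
Greedy (largest uncovered first) would take R2, R1, R5, R7 — 4 routes — but 3 suffice.

3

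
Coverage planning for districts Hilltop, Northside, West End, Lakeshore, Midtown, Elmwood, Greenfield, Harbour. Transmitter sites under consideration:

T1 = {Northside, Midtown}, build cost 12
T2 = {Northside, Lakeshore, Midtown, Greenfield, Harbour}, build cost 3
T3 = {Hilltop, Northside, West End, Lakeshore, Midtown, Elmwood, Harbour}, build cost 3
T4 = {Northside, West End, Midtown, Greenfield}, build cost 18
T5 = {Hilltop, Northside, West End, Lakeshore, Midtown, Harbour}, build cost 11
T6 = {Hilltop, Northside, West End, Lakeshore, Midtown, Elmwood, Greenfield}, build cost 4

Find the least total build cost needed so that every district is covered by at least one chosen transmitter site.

6

T2, T3 cover every district at build cost 3 + 3 = 6.
Any cover uses at least 2 transmitter sites; among all covering selections none totals below 6.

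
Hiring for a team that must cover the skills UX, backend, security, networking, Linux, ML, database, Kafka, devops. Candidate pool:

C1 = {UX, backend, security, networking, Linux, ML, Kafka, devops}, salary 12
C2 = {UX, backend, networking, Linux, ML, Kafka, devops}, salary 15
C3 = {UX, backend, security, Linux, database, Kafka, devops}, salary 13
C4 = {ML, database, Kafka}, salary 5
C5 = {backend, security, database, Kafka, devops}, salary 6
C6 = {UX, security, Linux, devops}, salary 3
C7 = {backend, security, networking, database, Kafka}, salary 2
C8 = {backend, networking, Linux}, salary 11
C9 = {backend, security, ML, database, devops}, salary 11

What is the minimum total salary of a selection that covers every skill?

10

C4, C6, C7 cover every skill at salary 5 + 3 + 2 = 10.
Any cover uses at least 2 candidates; among all covering selections none totals below 10.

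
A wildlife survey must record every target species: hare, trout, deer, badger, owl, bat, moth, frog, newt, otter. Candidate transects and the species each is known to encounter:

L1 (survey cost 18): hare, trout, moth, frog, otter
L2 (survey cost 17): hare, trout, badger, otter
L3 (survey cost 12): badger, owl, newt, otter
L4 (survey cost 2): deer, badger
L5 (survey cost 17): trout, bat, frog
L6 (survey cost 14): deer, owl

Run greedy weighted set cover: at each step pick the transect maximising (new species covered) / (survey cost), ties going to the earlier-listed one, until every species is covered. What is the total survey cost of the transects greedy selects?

49

Pick 1: L4 adds 2 new (deer, badger) at survey cost 2 (ratio 2/2).
Pick 2: L1 adds 5 new (hare, trout, moth, frog, otter) at survey cost 18 (ratio 5/18).
Pick 3: L3 adds 2 new (owl, newt) at survey cost 12 (ratio 2/12).
Pick 4: L5 adds 1 new (bat) at survey cost 17 (ratio 1/17).
Greedy total survey cost: 2 + 18 + 12 + 17 = 49.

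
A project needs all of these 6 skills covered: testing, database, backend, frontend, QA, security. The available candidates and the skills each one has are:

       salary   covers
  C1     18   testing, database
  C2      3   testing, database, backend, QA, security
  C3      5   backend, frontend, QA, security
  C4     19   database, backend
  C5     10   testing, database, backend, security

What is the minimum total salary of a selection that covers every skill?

8

C2, C3 cover every skill at salary 3 + 5 = 8.
Any cover uses at least 2 candidates; among all covering selections none totals below 8.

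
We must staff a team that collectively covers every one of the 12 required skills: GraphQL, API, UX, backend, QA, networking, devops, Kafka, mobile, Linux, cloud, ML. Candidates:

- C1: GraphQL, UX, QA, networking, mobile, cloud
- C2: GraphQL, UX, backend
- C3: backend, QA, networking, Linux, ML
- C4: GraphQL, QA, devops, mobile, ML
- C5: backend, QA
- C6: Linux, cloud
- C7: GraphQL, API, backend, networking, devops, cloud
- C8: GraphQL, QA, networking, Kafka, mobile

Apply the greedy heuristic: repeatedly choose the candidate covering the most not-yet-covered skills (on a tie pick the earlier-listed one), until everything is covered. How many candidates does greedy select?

4

Pick 1: C1 covers 6 new skills (GraphQL, UX, QA, networking, mobile, cloud).
Pick 2: C3 covers 3 new skills (backend, Linux, ML).
Pick 3: C7 covers 2 new skills (API, devops).
Pick 4: C8 covers 1 new skills (Kafka).
Greedy uses 4 candidates.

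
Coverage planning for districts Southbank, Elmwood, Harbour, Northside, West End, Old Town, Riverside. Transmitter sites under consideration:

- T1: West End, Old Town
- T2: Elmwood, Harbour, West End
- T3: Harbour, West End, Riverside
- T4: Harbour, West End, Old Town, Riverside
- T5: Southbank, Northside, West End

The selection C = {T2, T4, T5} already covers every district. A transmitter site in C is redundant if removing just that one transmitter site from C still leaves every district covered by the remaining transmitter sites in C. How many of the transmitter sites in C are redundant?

0

Drop T2: Elmwood uncovered — not redundant.
Drop T4: Old Town, Riverside uncovered — not redundant.
Drop T5: Southbank, Northside uncovered — not redundant.
None of the transmitter sites in C is redundant.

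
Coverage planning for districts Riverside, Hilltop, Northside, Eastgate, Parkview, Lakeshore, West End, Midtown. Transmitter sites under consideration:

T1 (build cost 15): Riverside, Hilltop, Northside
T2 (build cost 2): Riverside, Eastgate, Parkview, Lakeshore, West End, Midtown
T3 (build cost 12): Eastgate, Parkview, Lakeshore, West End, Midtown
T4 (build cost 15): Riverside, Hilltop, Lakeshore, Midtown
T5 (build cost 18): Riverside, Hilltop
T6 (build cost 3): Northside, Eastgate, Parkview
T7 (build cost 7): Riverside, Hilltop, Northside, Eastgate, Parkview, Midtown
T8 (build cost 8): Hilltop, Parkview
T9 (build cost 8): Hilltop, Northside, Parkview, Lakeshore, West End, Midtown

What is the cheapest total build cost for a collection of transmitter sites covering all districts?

T2, T7 cover every district at build cost 2 + 7 = 9.
Any cover uses at least 2 transmitter sites; among all covering selections none totals below 9.
Greedy by coverage-per-build cost would pick T2, T6, T7 for 12 — worse than the optimum 9.

9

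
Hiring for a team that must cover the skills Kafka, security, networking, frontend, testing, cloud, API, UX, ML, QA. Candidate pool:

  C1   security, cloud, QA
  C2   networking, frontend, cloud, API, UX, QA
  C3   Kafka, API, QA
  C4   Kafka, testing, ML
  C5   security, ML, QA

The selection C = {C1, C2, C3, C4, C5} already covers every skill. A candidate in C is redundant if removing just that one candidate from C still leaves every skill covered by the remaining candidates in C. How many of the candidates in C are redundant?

3

Drop C1: the rest still cover every skill — redundant.
Drop C2: networking, frontend, UX uncovered — not redundant.
Drop C3: the rest still cover every skill — redundant.
Drop C4: testing uncovered — not redundant.
Drop C5: the rest still cover every skill — redundant.
3 redundant: C1, C3, C5.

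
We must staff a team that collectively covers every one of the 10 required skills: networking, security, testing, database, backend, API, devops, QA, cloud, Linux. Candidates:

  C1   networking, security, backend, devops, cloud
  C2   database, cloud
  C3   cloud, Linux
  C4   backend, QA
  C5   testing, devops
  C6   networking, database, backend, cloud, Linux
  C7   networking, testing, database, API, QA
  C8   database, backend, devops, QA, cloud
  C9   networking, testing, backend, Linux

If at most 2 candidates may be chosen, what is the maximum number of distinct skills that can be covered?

Choosing C1, C7 covers {networking, security, testing, database, backend, API, devops, QA, cloud} — 9 skills.
No choice of 2 candidates does better; here Linux is left uncovered.

9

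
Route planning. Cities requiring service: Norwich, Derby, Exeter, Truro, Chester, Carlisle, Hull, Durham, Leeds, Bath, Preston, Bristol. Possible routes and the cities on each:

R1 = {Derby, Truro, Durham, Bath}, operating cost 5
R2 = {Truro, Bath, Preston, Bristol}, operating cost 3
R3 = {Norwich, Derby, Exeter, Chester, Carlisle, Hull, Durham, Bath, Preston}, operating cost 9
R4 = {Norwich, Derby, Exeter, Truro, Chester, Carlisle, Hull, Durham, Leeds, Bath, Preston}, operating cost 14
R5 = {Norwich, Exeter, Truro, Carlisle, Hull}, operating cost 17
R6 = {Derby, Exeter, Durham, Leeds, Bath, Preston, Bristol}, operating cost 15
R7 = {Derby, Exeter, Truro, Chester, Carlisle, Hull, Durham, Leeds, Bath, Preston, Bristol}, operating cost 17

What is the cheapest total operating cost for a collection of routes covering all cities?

17

R2, R4 cover every city at operating cost 3 + 14 = 17.
Any cover uses at least 2 routes; among all covering selections none totals below 17.
Greedy by coverage-per-operating cost would pick R2, R3, R4 for 26 — worse than the optimum 17.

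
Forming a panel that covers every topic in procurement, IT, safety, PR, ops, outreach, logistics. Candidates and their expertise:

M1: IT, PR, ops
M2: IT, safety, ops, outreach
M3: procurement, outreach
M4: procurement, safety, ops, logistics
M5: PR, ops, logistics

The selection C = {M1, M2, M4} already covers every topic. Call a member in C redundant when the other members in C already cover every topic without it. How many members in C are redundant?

0

Drop M1: PR uncovered — not redundant.
Drop M2: outreach uncovered — not redundant.
Drop M4: procurement, logistics uncovered — not redundant.
None of the members in C is redundant.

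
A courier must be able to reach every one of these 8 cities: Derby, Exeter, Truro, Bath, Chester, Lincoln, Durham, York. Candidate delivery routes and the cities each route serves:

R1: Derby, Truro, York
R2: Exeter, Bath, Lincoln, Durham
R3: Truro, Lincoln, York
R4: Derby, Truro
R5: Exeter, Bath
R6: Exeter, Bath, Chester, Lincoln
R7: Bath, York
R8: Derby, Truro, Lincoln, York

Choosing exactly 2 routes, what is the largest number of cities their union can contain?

7

Choosing R1, R2 covers {Derby, Exeter, Truro, Bath, Lincoln, Durham, York} — 7 cities.
No choice of 2 routes does better; here Chester is left uncovered.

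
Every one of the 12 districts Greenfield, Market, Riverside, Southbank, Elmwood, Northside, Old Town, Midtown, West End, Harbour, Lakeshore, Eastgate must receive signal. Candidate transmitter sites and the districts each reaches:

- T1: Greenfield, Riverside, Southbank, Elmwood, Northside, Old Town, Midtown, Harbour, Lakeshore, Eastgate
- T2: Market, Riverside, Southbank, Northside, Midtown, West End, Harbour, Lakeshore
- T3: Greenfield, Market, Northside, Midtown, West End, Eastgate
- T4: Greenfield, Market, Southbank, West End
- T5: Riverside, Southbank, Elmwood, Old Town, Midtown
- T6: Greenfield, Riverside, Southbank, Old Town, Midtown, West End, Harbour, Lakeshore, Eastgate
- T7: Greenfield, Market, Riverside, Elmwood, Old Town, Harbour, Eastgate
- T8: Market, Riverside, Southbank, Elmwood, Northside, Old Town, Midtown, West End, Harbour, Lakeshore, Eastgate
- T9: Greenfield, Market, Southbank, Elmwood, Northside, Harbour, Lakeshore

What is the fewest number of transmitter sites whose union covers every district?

T1, T2 together cover {Greenfield, Market, Riverside, Southbank, Elmwood, Northside, Old Town, Midtown, West End, Harbour, Lakeshore, Eastgate} — every district.
No single transmitter site contains all 12 districts, so 2 is optimal.

2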